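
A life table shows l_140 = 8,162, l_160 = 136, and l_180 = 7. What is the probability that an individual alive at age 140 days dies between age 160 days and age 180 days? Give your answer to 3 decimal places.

This is the probability of reaching 160 but not 180, conditional on being alive at 140: (l_160 − l_180) / l_140.
= (136 − 7) / 8,162 = 129 / 8,162 = 0.015805.

0.016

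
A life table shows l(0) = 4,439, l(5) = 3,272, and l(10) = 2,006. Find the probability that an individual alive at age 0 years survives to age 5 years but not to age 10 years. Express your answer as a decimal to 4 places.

0.2852

This is the probability of reaching 5 but not 10, conditional on being alive at 0: (l(5) − l(10)) / l(0).
= (3,272 − 2,006) / 4,439 = 1,266 / 4,439 = 0.285199.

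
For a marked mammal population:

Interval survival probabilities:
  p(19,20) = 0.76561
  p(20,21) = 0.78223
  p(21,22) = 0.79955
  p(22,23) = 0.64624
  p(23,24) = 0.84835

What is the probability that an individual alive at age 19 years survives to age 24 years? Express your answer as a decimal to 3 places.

0.263

Survival from 19 to 24 is the product of surviving each interval: 0.76561 × 0.78223 × 0.79955 × 0.64624 × 0.84835.
= 0.262516.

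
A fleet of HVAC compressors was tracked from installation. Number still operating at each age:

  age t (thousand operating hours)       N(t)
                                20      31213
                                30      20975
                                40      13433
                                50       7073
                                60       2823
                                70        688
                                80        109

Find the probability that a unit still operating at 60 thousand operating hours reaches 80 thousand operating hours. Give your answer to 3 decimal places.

0.039

The conditional survival probability is N(80)/N(60) = 109/2823 = 0.038611.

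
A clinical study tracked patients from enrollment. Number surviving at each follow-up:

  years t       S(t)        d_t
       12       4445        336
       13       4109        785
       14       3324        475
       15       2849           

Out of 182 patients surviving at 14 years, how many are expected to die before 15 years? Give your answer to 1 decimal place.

26.0

The relevant probability is 1 − 2849/3324 = 0.142900.
Expected number = 182 × 0.142900 = 26.0.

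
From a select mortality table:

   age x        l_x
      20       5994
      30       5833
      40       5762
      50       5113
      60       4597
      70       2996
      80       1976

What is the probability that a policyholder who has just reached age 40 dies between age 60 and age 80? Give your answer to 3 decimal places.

0.455

We want 20|20q40 = (l_60 − l_80)/l_40.
This is the probability of reaching 60 but not 80, conditional on being alive at 40: (l_60 − l_80) / l_40.
= (4597 − 1976) / 5762 = 2621 / 5762 = 0.454877.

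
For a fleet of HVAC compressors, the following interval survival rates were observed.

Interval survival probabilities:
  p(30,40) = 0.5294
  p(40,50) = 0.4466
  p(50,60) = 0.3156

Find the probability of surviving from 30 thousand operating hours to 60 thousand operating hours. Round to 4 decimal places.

P(survive 30→60) = 0.5294 × 0.4466 × 0.3156.
= 0.074617.

0.0746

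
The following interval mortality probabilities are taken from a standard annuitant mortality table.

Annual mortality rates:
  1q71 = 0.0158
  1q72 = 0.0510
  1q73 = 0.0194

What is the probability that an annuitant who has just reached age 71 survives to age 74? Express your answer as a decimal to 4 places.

0.9159

The overall survival probability is (1 − 0.0158) × (1 − 0.0510) × (1 − 0.0194).
= 0.9842 × 0.9490 × 0.9806 = 0.915886.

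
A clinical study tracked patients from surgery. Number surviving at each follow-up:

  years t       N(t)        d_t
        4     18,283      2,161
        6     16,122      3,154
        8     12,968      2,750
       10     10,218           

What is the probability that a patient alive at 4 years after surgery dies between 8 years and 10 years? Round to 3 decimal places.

0.150

This is the probability of reaching 8 but not 10, conditional on being alive at 4: (N(8) − N(10)) / N(4).
= (12,968 − 10,218) / 18,283 = 2,750 / 18,283 = 0.150413.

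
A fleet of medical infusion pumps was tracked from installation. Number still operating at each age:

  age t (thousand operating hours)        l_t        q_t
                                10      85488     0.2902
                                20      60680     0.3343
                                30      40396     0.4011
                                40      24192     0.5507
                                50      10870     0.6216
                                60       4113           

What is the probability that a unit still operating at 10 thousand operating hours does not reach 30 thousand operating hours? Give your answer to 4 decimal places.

P(fail before 30 | operational at 10) = 1 − l_30/l_10 = 1 − 40396/85488 = (45092)/85488 = 0.527466.

0.5275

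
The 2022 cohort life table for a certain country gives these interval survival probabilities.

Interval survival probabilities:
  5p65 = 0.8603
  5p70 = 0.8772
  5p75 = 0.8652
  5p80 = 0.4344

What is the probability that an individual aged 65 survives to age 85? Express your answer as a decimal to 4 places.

0.2836

Chaining the interval survival probabilities: 0.8603 × 0.8772 × 0.8652 × 0.4344.
= 0.283632.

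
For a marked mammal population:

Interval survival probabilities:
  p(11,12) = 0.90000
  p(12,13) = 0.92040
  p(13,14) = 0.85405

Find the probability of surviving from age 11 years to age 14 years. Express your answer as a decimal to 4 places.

Chaining the interval survival probabilities: 0.90000 × 0.92040 × 0.85405.
= 0.707461.

0.7075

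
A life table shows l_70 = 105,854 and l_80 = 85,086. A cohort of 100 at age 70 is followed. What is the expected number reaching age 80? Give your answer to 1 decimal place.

The relevant probability is 85,086/105,854 = 0.803805.
Expected number = 100 × 0.803805 = 80.4.

80.4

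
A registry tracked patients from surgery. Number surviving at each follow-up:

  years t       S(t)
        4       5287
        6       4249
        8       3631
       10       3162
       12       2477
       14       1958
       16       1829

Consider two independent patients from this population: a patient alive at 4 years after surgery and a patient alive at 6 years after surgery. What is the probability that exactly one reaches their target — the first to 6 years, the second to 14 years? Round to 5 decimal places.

0.52380

p₁ = S(6)/S(4) = 4249/5287 = 0.803669; p₂ = S(14)/S(6) = 1958/4249 = 0.460814.
P(exactly one) = p₁(1−p₂) + (1−p₁)p₂ = 0.433327 + 0.090472 = 0.523799.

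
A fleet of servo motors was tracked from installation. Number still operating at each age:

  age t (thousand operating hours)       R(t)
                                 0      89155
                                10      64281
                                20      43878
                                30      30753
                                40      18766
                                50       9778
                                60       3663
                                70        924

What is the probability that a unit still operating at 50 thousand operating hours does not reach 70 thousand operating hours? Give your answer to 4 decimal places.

0.9055

P(fail before 70 | operational at 50) = 1 − R(70)/R(50) = 1 − 924/9778 = (8854)/9778 = 0.905502.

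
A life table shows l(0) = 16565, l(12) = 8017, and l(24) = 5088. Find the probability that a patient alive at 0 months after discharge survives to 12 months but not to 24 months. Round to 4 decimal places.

This is the probability of reaching 12 but not 24, conditional on being alive at 0: (l(12) − l(24)) / l(0).
= (8017 − 5088) / 16565 = 2929 / 16565 = 0.176819.

0.1768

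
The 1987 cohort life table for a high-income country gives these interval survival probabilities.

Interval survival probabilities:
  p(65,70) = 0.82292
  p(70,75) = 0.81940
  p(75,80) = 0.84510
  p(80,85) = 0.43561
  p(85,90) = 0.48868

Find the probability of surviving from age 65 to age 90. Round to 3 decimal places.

0.121

P(survive 65→90) = 0.82292 × 0.81940 × 0.84510 × 0.43561 × 0.48868.
= 0.121307.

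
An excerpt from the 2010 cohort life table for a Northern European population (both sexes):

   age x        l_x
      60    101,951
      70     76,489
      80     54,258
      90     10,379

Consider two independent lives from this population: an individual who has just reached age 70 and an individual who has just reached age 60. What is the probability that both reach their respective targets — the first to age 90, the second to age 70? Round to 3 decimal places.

p₁ = l_90/l_70 = 10,379/76,489 = 0.135693; p₂ = l_70/l_60 = 76,489/101,951 = 0.750253.
P(both) = p₁ × p₂ = 0.135693 × 0.750253 = 0.101804.

0.102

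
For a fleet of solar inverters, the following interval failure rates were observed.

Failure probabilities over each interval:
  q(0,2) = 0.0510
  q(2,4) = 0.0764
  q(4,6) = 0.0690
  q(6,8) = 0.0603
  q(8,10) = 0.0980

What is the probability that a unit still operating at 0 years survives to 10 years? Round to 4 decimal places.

0.6917

Survival from 0 to 10 is the product of surviving each interval: (1 − 0.0510) × (1 − 0.0764) × (1 − 0.0690) × (1 − 0.0603) × (1 − 0.0980).
= 0.9490 × 0.9236 × 0.9310 × 0.9397 × 0.9020 = 0.691665.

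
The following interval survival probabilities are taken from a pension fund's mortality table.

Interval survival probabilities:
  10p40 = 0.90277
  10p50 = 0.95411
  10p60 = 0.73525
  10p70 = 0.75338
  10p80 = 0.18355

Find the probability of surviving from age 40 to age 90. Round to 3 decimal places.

0.088

Chaining the interval survival probabilities: 0.90277 × 0.95411 × 0.73525 × 0.75338 × 0.18355.
= 0.087575.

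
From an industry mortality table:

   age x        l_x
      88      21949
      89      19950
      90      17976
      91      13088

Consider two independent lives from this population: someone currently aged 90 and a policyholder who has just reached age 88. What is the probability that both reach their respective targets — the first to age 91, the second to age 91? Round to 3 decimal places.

0.434

p₁ = l_91/l_90 = 13088/17976 = 0.728082; p₂ = l_91/l_88 = 13088/21949 = 0.596291.
P(both) = p₁ × p₂ = 0.728082 × 0.596291 = 0.434149.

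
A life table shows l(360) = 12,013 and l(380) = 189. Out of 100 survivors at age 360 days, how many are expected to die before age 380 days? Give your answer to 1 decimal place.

The relevant probability is 1 − 189/12,013 = 0.984267.
Expected number = 100 × 0.984267 = 98.4.

98.4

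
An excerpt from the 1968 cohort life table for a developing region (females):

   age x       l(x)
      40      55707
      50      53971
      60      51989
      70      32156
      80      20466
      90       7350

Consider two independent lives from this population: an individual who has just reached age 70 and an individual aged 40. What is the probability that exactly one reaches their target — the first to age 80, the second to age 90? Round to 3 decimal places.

p₁ = l(80)/l(70) = 20466/32156 = 0.636460; p₂ = l(90)/l(40) = 7350/55707 = 0.131940.
P(exactly one) = p₁(1−p₂) + (1−p₁)p₂ = 0.552485 + 0.047965 = 0.600451.

0.600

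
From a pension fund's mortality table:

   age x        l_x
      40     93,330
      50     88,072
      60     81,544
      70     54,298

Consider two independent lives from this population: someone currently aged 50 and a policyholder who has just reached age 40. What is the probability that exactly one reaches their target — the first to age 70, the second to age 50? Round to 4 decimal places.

0.3966

p₁ = l_70/l_50 = 54,298/88,072 = 0.616518; p₂ = l_50/l_40 = 88,072/93,330 = 0.943662.
P(exactly one) = p₁(1−p₂) + (1−p₁)p₂ = 0.034733 + 0.361877 = 0.396611.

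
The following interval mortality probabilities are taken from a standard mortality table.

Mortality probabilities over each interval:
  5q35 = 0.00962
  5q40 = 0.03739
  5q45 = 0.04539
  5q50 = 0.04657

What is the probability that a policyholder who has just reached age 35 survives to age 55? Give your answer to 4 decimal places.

Survival from 35 to 55 is the product of surviving each interval: (1 − 0.00962) × (1 − 0.03739) × (1 − 0.04539) × (1 − 0.04657).
= 0.99038 × 0.96261 × 0.95461 × 0.95343 = 0.867695.

0.8677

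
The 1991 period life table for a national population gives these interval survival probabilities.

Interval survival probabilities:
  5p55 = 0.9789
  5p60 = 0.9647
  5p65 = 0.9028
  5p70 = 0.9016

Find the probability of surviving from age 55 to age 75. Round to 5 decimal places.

The overall survival probability is 0.9789 × 0.9647 × 0.9028 × 0.9016.
= 0.768663.

0.76866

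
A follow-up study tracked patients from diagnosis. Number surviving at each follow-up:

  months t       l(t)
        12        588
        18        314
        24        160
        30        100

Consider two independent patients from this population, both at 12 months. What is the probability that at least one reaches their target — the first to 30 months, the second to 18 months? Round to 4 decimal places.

p₁ = l(30)/l(12) = 100/588 = 0.170068; p₂ = l(18)/l(12) = 314/588 = 0.534014.
P(at least one) = 1 − (1−p₁)(1−p₂) = 1 − 0.829932 × 0.465986 = 0.613263.

0.6133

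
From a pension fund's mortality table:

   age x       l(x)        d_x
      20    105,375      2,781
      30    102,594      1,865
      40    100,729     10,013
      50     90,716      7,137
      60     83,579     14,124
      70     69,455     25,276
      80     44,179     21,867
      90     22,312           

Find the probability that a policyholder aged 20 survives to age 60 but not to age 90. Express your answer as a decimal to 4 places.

This is the probability of reaching 60 but not 90, conditional on being alive at 20: (l(60) − l(90)) / l(20).
= (83,579 − 22,312) / 105,375 = 61,267 / 105,375 = 0.581419.

0.5814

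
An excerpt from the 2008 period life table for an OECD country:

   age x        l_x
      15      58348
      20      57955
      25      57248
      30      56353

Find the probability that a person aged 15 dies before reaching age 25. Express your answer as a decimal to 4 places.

0.0189

P(die before 25 | alive at 15) = 1 − l_25/l_15 = 1 − 57248/58348 = (1100)/58348 = 0.018852.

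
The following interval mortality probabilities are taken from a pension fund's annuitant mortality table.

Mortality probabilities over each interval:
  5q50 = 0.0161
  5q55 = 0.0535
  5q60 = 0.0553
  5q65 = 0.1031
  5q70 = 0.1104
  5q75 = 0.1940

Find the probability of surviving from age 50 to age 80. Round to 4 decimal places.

0.5658

The overall survival probability is (1 − 0.0161) × (1 − 0.0535) × (1 − 0.0553) × (1 − 0.1031) × (1 − 0.1104) × (1 − 0.1940).
= 0.9839 × 0.9465 × 0.9447 × 0.8969 × 0.8896 × 0.8060 = 0.565769.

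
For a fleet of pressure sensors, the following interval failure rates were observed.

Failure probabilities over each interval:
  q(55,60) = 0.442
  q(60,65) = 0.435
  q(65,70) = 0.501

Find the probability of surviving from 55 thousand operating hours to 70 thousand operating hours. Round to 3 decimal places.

0.157

Chaining the interval survival probabilities: (1 − 0.442) × (1 − 0.435) × (1 − 0.501).
= 0.558 × 0.565 × 0.499 = 0.157320.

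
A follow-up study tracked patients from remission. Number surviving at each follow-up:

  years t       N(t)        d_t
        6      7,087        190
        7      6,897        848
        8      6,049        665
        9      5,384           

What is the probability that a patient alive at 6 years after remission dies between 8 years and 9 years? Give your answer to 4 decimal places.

0.0938

This is the probability of reaching 8 but not 9, conditional on being alive at 6: (N(8) − N(9)) / N(6).
= (6,049 − 5,384) / 7,087 = 665 / 7,087 = 0.093834.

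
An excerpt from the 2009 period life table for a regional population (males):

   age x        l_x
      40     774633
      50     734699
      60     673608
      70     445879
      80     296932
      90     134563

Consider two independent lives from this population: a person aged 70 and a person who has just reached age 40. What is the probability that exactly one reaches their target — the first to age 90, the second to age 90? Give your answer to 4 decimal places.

p₁ = l_90/l_70 = 134563/445879 = 0.301793; p₂ = l_90/l_40 = 134563/774633 = 0.173712.
P(exactly one) = p₁(1−p₂) + (1−p₁)p₂ = 0.249368 + 0.121287 = 0.370655.

0.3707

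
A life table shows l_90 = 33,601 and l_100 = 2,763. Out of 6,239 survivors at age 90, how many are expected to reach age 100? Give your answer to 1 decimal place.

513.0

The relevant probability is 2,763/33,601 = 0.082230.
Expected number = 6,239 × 0.082230 = 513.0.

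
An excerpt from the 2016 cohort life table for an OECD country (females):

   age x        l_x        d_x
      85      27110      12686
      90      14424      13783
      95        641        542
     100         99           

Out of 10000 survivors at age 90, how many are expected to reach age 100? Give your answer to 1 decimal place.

68.6

The relevant probability is 99/14424 = 0.006864.
Expected number = 10000 × 0.006864 = 68.6.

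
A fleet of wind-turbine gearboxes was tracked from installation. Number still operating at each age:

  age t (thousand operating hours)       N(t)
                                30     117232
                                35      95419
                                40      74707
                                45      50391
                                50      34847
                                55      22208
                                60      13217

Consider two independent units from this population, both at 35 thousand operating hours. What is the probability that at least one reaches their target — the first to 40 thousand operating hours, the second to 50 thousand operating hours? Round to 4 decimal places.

0.8622

p₁ = N(40)/N(35) = 74707/95419 = 0.782936; p₂ = N(50)/N(35) = 34847/95419 = 0.365200.
P(at least one) = 1 − (1−p₁)(1−p₂) = 1 − 0.217064 × 0.634800 = 0.862208.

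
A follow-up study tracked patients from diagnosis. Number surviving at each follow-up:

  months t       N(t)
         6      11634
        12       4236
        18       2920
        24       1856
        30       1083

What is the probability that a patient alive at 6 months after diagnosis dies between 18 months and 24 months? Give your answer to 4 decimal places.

0.0915

This is the probability of reaching 18 but not 24, conditional on being alive at 6: (N(18) − N(24)) / N(6).
= (2920 − 1856) / 11634 = 1064 / 11634 = 0.091456.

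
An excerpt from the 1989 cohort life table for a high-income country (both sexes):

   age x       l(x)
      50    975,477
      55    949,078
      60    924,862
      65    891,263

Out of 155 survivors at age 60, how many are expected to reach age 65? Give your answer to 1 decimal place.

149.4

The relevant probability is 891,263/924,862 = 0.963671.
Expected number = 155 × 0.963671 = 149.4.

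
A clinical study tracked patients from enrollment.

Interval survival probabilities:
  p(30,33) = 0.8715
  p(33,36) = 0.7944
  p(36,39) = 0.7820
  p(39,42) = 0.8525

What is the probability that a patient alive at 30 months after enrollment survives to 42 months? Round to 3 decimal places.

0.462

P(survive 30→42) = 0.8715 × 0.7944 × 0.7820 × 0.8525.
= 0.461538.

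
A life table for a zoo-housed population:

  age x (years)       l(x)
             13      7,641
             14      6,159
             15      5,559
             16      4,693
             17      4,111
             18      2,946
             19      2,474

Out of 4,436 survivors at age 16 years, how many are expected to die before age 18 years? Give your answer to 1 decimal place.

1651.3

The relevant probability is 1 − 2,946/4,693 = 0.372257.
Expected number = 4,436 × 0.372257 = 1651.3.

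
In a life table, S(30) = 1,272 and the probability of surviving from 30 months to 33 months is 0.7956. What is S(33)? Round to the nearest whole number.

S(33) = S(30) × p = 1,272 × 0.7956 = 1012.

1012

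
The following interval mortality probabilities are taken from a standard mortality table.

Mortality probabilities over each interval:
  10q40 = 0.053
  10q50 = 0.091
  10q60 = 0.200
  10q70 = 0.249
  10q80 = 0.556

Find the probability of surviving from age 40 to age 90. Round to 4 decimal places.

The overall survival probability is (1 − 0.053) × (1 − 0.091) × (1 − 0.200) × (1 − 0.249) × (1 − 0.556).
= 0.947 × 0.909 × 0.800 × 0.751 × 0.444 = 0.229629.

0.2296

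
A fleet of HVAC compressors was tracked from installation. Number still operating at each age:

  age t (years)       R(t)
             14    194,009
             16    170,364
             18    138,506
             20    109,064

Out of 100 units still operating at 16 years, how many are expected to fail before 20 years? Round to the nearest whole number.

36

The relevant probability is 1 − 109,064/170,364 = 0.359818.
Expected number = 100 × 0.359818 = 36.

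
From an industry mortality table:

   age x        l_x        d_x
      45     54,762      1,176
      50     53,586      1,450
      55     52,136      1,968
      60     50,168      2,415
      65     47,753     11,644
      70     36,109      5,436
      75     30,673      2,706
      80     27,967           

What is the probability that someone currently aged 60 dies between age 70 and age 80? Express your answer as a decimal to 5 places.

0.16229

This is the probability of reaching 70 but not 80, conditional on being alive at 60: (l_70 − l_80) / l_60.
= (36,109 − 27,967) / 50,168 = 8,142 / 50,168 = 0.162295.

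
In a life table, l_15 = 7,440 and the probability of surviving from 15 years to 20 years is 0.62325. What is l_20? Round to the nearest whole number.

4637

l_20 = l_15 × p = 7,440 × 0.62325 = 4637.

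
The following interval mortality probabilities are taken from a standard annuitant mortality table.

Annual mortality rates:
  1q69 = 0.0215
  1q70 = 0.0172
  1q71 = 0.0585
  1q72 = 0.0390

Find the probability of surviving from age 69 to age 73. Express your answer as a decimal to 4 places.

4p69 = (1 − 0.0215) × (1 − 0.0172) × (1 − 0.0585) × (1 − 0.0390).
= 0.9785 × 0.9828 × 0.9415 × 0.9610 = 0.870101.

0.8701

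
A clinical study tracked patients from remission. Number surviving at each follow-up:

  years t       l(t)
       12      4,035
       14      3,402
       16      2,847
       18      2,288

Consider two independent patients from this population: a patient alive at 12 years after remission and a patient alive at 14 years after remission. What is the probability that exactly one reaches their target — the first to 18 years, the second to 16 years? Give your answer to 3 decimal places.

p₁ = l(18)/l(12) = 2,288/4,035 = 0.567038; p₂ = l(16)/l(14) = 2,847/3,402 = 0.836861.
P(exactly one) = p₁(1−p₂) + (1−p₁)p₂ = 0.092506 + 0.362329 = 0.454835.

0.455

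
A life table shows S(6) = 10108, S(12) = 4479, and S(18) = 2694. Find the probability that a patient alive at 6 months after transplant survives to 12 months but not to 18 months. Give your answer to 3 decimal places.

This is the probability of reaching 12 but not 18, conditional on being alive at 6: (S(12) − S(18)) / S(6).
= (4479 − 2694) / 10108 = 1785 / 10108 = 0.176593.

0.177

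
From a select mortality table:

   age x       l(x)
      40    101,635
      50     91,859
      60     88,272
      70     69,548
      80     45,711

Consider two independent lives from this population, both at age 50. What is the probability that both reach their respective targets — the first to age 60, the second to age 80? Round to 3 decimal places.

0.478

p₁ = l(60)/l(50) = 88,272/91,859 = 0.960951; p₂ = l(80)/l(50) = 45,711/91,859 = 0.497621.
P(both) = p₁ × p₂ = 0.960951 × 0.497621 = 0.478189.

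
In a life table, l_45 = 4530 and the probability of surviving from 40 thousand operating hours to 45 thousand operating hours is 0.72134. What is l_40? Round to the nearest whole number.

l_40 = l_45 / p = 4530 / 0.72134 = 6280.

6280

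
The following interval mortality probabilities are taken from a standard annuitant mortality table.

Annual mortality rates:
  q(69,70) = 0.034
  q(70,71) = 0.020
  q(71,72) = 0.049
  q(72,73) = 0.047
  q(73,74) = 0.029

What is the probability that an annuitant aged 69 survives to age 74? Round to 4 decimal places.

0.8331

Chaining the interval survival probabilities: (1 − 0.034) × (1 − 0.020) × (1 − 0.049) × (1 − 0.047) × (1 − 0.029).
= 0.966 × 0.980 × 0.951 × 0.953 × 0.971 = 0.833098.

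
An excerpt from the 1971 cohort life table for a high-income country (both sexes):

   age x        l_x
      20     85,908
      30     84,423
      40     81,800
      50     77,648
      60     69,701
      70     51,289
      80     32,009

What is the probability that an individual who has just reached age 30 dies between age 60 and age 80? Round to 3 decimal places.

0.446

This is the probability of reaching 60 but not 80, conditional on being alive at 30: (l_60 − l_80) / l_30.
= (69,701 − 32,009) / 84,423 = 37,692 / 84,423 = 0.446466.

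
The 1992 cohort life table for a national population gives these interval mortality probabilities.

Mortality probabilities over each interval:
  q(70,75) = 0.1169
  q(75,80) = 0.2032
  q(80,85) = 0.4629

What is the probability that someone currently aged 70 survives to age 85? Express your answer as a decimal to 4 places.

Chaining the interval survival probabilities: (1 − 0.1169) × (1 − 0.2032) × (1 − 0.4629).
= 0.8831 × 0.7968 × 0.5371 = 0.377933.

0.3779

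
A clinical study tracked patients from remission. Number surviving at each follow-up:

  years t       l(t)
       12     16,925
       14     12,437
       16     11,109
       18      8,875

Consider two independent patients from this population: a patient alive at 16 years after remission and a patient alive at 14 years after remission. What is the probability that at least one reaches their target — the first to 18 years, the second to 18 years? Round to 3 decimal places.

p₁ = l(18)/l(16) = 8,875/11,109 = 0.798902; p₂ = l(18)/l(14) = 8,875/12,437 = 0.713597.
P(at least one) = 1 − (1−p₁)(1−p₂) = 1 − 0.201098 × 0.286403 = 0.942405.

0.942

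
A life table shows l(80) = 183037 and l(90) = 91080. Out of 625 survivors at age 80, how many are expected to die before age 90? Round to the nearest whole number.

314

The relevant probability is 1 − 91080/183037 = 0.502396.
Expected number = 625 × 0.502396 = 314.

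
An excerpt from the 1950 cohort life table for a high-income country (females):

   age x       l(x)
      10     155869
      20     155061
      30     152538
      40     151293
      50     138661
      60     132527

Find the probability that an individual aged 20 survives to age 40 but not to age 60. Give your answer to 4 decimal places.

This is the probability of reaching 40 but not 60, conditional on being alive at 20: (l(40) − l(60)) / l(20).
= (151293 − 132527) / 155061 = 18766 / 155061 = 0.121023.

0.1210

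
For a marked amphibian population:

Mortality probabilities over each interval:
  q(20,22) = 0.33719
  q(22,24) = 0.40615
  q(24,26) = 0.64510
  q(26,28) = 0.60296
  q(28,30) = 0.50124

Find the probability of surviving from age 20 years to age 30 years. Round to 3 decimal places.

Chaining the interval survival probabilities: (1 − 0.33719) × (1 − 0.40615) × (1 − 0.64510) × (1 − 0.60296) × (1 − 0.50124).
= 0.66281 × 0.59385 × 0.35490 × 0.39704 × 0.49876 = 0.027663.

0.028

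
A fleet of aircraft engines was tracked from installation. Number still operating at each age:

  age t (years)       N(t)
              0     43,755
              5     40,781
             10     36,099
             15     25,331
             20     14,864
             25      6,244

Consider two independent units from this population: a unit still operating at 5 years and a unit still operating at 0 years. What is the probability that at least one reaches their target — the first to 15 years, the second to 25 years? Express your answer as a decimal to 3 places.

0.675

p₁ = N(15)/N(5) = 25,331/40,781 = 0.621147; p₂ = N(25)/N(0) = 6,244/43,755 = 0.142704.
P(at least one) = 1 − (1−p₁)(1−p₂) = 1 − 0.378853 × 0.857296 = 0.675211.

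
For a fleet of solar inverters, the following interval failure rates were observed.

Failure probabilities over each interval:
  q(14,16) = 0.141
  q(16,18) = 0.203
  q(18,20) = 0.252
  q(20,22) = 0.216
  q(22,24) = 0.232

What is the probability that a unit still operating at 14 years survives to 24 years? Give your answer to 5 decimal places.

Survival from 14 to 24 is the product of surviving each interval: (1 − 0.141) × (1 − 0.203) × (1 − 0.252) × (1 − 0.216) × (1 − 0.232).
= 0.859 × 0.797 × 0.748 × 0.784 × 0.768 = 0.308340.

0.30834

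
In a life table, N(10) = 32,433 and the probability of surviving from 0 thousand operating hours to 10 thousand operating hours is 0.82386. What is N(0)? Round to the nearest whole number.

39367

N(0) = N(10) / p = 32,433 / 0.82386 = 39367.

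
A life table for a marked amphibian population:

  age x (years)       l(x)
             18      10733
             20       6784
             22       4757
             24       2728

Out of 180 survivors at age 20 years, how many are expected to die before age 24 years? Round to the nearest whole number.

108

The relevant probability is 1 − 2728/6784 = 0.597877.
Expected number = 180 × 0.597877 = 108.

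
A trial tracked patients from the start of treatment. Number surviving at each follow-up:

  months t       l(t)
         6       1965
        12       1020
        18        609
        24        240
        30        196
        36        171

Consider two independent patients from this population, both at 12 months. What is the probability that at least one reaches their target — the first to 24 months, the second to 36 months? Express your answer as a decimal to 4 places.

p₁ = l(24)/l(12) = 240/1020 = 0.235294; p₂ = l(36)/l(12) = 171/1020 = 0.167647.
P(at least one) = 1 − (1−p₁)(1−p₂) = 1 − 0.764706 × 0.832353 = 0.363495.

0.3635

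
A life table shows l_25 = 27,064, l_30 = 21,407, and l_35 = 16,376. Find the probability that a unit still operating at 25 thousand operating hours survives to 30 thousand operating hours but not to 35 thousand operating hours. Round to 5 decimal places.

This is the probability of reaching 30 but not 35, conditional on being operational at 25: (l_30 − l_35) / l_25.
= (21,407 − 16,376) / 27,064 = 5,031 / 27,064 = 0.185893.

0.18589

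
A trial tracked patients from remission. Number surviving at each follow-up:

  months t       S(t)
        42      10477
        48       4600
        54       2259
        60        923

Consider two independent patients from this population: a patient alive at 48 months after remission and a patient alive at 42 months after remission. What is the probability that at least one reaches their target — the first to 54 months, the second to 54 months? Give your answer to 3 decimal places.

0.601

p₁ = S(54)/S(48) = 2259/4600 = 0.491087; p₂ = S(54)/S(42) = 2259/10477 = 0.215615.
P(at least one) = 1 − (1−p₁)(1−p₂) = 1 − 0.508913 × 0.784385 = 0.600816.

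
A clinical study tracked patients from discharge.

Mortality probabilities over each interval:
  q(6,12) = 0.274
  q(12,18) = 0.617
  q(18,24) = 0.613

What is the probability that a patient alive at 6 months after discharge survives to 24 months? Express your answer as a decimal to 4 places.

0.1076

Chaining the interval survival probabilities: (1 − 0.274) × (1 − 0.617) × (1 − 0.613).
= 0.726 × 0.383 × 0.387 = 0.107608.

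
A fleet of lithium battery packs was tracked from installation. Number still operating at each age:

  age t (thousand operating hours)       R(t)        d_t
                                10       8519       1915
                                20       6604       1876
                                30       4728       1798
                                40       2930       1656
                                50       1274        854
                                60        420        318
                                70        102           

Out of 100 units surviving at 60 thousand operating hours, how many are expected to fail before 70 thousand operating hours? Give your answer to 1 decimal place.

The relevant probability is 1 − 102/420 = 0.757143.
Expected number = 100 × 0.757143 = 75.7.

75.7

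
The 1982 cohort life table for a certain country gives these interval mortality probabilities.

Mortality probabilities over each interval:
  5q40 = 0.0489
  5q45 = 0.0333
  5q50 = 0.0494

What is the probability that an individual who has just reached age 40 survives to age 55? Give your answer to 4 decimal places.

Chaining the interval survival probabilities: (1 − 0.0489) × (1 − 0.0333) × (1 − 0.0494).
= 0.9511 × 0.9667 × 0.9506 = 0.874009.

0.8740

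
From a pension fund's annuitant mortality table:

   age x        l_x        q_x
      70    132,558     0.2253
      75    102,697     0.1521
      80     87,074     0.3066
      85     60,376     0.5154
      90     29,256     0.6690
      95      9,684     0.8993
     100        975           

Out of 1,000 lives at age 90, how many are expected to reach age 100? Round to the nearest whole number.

33

The relevant probability is 975/29,256 = 0.033326.
Expected number = 1,000 × 0.033326 = 33.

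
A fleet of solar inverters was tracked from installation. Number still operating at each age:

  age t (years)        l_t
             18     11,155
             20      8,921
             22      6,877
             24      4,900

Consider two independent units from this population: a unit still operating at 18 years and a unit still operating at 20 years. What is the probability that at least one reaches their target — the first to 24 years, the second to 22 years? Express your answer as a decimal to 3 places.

p₁ = l_24/l_18 = 4,900/11,155 = 0.439265; p₂ = l_22/l_20 = 6,877/8,921 = 0.770878.
P(at least one) = 1 − (1−p₁)(1−p₂) = 1 − 0.560735 × 0.229122 = 0.871523.

0.872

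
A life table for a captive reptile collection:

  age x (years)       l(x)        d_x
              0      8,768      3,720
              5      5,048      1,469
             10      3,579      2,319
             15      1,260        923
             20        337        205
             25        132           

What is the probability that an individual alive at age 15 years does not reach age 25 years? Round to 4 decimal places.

P(die before 25 | alive at 15) = 1 − l(25)/l(15) = 1 − 132/1,260 = (1,128)/1,260 = 0.895238.

0.8952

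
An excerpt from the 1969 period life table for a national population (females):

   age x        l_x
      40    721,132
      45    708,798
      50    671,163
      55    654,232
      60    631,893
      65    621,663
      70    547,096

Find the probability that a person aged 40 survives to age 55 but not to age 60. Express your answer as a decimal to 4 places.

We want 15|5q40 = (l_55 − l_60)/l_40.
This is the probability of reaching 55 but not 60, conditional on being alive at 40: (l_55 − l_60) / l_40.
= (654,232 − 631,893) / 721,132 = 22,339 / 721,132 = 0.030978.

0.0310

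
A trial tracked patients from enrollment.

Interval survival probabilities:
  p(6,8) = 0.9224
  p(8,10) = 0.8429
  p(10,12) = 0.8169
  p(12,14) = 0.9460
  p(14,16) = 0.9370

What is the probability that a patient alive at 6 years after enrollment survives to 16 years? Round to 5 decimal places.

0.56298

P(survive 6→16) = 0.9224 × 0.8429 × 0.8169 × 0.9460 × 0.9370.
= 0.562983.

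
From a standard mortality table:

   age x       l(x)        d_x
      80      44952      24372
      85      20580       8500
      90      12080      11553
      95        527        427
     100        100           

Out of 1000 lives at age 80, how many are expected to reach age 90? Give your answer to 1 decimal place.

The relevant probability is 12080/44952 = 0.268731.
Expected number = 1000 × 0.268731 = 268.7.

268.7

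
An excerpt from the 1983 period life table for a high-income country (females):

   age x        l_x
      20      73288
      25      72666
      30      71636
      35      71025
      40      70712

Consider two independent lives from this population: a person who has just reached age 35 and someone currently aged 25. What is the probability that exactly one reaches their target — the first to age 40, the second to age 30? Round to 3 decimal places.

p₁ = l_40/l_35 = 70712/71025 = 0.995593; p₂ = l_30/l_25 = 71636/72666 = 0.985826.
P(exactly one) = p₁(1−p₂) + (1−p₁)p₂ = 0.014112 + 0.004345 = 0.018456.

0.018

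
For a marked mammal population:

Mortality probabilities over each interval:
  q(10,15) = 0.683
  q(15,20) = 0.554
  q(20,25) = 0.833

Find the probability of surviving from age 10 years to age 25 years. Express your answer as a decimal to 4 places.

Survival from 10 to 25 is the product of surviving each interval: (1 − 0.683) × (1 − 0.554) × (1 − 0.833).
= 0.317 × 0.446 × 0.167 = 0.023611.

0.0236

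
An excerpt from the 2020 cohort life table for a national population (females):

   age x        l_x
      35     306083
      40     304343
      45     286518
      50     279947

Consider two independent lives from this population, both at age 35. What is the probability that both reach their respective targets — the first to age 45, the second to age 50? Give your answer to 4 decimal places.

p₁ = l_45/l_35 = 286518/306083 = 0.936079; p₂ = l_50/l_35 = 279947/306083 = 0.914611.
P(both) = p₁ × p₂ = 0.936079 × 0.914611 = 0.856148.

0.8561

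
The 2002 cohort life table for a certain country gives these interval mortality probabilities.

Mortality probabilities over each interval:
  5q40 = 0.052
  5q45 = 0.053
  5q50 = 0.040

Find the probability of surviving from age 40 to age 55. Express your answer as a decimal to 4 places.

Survival from 40 to 55 is the product of surviving each interval: (1 − 0.052) × (1 − 0.053) × (1 − 0.040).
= 0.948 × 0.947 × 0.960 = 0.861846.

0.8618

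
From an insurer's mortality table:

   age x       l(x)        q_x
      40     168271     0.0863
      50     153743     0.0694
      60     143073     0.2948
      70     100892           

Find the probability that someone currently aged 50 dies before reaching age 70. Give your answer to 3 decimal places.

0.344

P(die before 70 | alive at 50) = 1 − l(70)/l(50) = 1 − 100892/153743 = (52851)/153743 = 0.343762.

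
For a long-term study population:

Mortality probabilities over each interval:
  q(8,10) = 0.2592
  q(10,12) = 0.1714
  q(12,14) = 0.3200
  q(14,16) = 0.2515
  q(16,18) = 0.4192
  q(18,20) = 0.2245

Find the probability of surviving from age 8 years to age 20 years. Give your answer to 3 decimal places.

Survival from 8 to 20 is the product of surviving each interval: (1 − 0.2592) × (1 − 0.1714) × (1 − 0.3200) × (1 − 0.2515) × (1 − 0.4192) × (1 − 0.2245).
= 0.7408 × 0.8286 × 0.6800 × 0.7485 × 0.5808 × 0.7755 = 0.140720.

0.141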